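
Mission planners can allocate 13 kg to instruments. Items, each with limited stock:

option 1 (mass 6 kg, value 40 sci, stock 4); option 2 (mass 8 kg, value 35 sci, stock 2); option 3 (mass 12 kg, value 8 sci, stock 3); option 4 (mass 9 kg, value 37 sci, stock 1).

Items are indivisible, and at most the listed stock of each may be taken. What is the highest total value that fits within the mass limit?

80 sci

Best selections within mass 13 and stock limits:
- 2×option 1: mass 12, value 80
- 1×option 1: mass 6, value 40
- 1×option 4: mass 9, value 37
Best: 80 sci.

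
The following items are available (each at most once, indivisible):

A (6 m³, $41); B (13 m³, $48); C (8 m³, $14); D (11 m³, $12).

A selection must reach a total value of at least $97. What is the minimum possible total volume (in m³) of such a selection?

27

Subsets with value ≥ 97, sorted by total volume:
- A+B+C: volume 27, value 103
- A+B+D: volume 30, value 101
- A+B+C+D: volume 38, value 115
Minimum volume: 27 m³.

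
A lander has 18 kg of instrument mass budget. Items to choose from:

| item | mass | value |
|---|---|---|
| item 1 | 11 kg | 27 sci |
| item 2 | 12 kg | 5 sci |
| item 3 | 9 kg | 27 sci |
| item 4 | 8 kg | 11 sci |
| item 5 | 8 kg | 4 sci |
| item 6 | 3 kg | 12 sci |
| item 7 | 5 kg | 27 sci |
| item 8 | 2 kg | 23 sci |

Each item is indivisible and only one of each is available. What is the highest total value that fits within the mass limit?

Check high-value combinations within 18 kg:
- item 3+item 7+item 8: mass 9+5+2=16, value 27+27+23=77
- item 1+item 7+item 8: mass 11+5+2=18, value 27+27+23=77
- item 4+item 6+item 7+item 8: mass 8+3+5+2=18, value 11+12+27+23=73
Best: 77 sci.

77 sci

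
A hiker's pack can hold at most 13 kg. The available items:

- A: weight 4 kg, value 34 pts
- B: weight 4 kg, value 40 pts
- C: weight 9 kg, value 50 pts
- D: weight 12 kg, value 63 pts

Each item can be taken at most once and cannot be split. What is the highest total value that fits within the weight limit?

This is a 0/1 knapsack; check combinations near the capacity.
- B+C: weight 4+9=13, value 40+50=90
- A+C: weight 4+9=13, value 34+50=84
- A+B: weight 4+4=8, value 34+40=74
Best: 90 pts.

90 pts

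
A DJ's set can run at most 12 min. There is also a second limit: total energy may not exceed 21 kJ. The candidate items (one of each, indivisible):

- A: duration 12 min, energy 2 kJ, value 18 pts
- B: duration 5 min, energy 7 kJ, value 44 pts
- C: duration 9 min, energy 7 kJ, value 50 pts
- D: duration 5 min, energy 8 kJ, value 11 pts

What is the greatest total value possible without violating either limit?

Feasible sets respecting both limits:
- B+D: duration 10, energy 15, value 55
- C: duration 9, energy 7, value 50
- B: duration 5, energy 7, value 44
- A: duration 12, energy 2, value 18
Best: 55 pts.

55 pts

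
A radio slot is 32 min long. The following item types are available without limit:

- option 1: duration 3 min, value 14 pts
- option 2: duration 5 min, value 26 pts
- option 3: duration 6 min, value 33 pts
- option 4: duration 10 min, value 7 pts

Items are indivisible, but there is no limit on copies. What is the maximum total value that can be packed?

172 pts

Best value-per-unit is option 3 at 33/6; filling with it alone gives 5×33 = 165.
Optimal mix: 1×option 1 + 1×option 2 + 4×option 3 → duration 32, value 172.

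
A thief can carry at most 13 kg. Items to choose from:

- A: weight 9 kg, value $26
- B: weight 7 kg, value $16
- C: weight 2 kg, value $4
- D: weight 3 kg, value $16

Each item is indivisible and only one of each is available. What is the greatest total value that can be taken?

This is a 0/1 knapsack; check combinations near the capacity.
- A+D: weight 9+3=12, value 26+16=42
- B+C+D: weight 7+2+3=12, value 16+4+16=36
- B+D: weight 7+3=10, value 16+16=32
Best: $42.

$42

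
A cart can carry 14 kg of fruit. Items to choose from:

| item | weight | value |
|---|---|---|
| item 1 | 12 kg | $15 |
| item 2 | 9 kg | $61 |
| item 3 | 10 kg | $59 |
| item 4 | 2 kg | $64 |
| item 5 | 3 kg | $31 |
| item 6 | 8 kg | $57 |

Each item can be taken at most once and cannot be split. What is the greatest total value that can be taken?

$156

Check high-value combinations within 14 kg:
- item 2+item 4+item 5: weight 9+2+3=14, value 61+64+31=156
- item 4+item 5+item 6: weight 2+3+8=13, value 64+31+57=152
- item 2+item 4: weight 9+2=11, value 61+64=125
- item 3+item 4: weight 10+2=12, value 59+64=123
- item 4+item 6: weight 2+8=10, value 64+57=121
Best: $156.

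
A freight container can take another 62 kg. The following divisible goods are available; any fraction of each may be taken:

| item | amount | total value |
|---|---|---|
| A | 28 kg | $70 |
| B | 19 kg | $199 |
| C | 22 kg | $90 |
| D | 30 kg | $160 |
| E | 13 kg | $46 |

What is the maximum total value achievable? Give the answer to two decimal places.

412.18

Take in order of value per unit:
- B (199/19 per unit): all 19 → value 199, running total 199.00
- D (160/30 per unit): all 30 → value 160, running total 359.00
- C (90/22 per unit): 13 of 22 → value 13×90/22 = 53.1818, running total 412.18
Total 412.18.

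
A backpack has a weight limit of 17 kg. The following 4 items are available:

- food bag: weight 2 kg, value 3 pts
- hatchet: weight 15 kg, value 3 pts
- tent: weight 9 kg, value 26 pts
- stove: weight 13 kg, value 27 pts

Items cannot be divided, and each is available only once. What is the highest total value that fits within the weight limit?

This is a 0/1 knapsack; check combinations near the capacity.
- food bag+stove: weight 2+13=15, value 3+27=30
- food bag+tent: weight 2+9=11, value 3+26=29
- stove: weight 13, value 27
- tent: weight 9, value 26
Best: 30 pts.

30 pts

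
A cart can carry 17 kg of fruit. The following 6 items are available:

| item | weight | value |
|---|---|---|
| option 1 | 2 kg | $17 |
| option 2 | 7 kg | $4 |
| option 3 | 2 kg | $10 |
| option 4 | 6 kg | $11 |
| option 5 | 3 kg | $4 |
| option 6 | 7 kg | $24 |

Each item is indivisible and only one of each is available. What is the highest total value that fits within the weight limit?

This is a 0/1 knapsack; check combinations near the capacity.
- option 1+option 3+option 4+option 6: weight 2+2+6+7=17, value 17+10+11+24=62
- option 1+option 3+option 5+option 6: weight 2+2+3+7=14, value 17+10+4+24=55
- option 1+option 4+option 6: weight 2+6+7=15, value 17+11+24=52
- option 1+option 3+option 6: weight 2+2+7=11, value 17+10+24=51
Best: $62.

$62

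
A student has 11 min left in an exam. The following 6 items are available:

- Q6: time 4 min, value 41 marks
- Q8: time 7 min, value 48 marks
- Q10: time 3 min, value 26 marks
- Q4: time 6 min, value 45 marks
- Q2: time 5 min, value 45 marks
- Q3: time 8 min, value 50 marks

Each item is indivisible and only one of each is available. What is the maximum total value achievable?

90 marks

This is a 0/1 knapsack; check combinations near the capacity.
- Q4+Q2: time 6+5=11, value 45+45=90
- Q6+Q8: time 4+7=11, value 41+48=89
- Q6+Q2: time 4+5=9, value 41+45=86
- Q6+Q4: time 4+6=10, value 41+45=86
Best: 90 marks.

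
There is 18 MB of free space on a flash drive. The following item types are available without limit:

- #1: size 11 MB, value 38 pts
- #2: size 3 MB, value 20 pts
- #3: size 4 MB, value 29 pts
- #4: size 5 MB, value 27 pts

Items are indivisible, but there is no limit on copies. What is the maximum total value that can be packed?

127 pts

Best value-per-unit is #3 at 29/4; filling with it alone gives 4×29 = 116.
Optimal mix: 2×#2 + 3×#3 → size 18, value 127.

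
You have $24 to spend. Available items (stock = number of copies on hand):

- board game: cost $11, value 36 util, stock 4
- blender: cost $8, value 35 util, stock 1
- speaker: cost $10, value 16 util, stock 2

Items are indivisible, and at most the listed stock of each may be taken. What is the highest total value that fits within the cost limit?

72 util

Top feasible selections:
- 2×board game: cost 22, value 72
- 1×board game + 1×blender: cost 19, value 71
- 1×board game + 1×speaker: cost 21, value 52
Best: 72 util.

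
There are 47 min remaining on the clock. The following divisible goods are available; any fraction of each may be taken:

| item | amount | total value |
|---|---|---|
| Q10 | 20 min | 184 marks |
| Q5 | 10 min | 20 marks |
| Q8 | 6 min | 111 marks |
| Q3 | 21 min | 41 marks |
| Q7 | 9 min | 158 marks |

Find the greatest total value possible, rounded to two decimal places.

Take in order of value per unit:
- Q8 (111/6 per unit): all 6 → value 111, running total 111.00
- Q7 (158/9 per unit): all 9 → value 158, running total 269.00
- Q10 (184/20 per unit): all 20 → value 184, running total 453.00
- Q5 (20/10 per unit): all 10 → value 20, running total 473.00
- Q3 (41/21 per unit): 2 of 21 → value 2×41/21 = 3.9048, running total 476.90
Total 476.90.

476.90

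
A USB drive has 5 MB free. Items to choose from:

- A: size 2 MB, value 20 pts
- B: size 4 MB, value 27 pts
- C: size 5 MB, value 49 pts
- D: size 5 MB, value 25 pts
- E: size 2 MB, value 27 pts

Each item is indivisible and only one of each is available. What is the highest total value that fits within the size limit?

49 pts

This is a 0/1 knapsack; check combinations near the capacity.
- C: size 5, value 49
- A+E: size 2+2=4, value 20+27=47
- E: size 2, value 27
- B: size 4, value 27
Best: 49 pts.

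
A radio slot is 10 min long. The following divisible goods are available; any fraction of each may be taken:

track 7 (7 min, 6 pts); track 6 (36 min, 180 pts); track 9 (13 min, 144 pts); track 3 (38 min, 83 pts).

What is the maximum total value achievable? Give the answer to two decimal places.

110.77

Take in order of value per unit:
- track 9 (144/13 per unit): 10 of 13 → value 10×144/13 = 110.7692, running total 110.77
Total 110.77.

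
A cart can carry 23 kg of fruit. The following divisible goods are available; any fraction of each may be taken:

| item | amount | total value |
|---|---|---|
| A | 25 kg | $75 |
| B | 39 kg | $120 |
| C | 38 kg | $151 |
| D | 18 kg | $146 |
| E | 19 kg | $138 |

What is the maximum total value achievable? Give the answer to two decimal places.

182.32

Take in order of value per unit:
- D (146/18 per unit): all 18 → value 146, running total 146.00
- E (138/19 per unit): 5 of 19 → value 5×138/19 = 36.3158, running total 182.32
Total 182.32.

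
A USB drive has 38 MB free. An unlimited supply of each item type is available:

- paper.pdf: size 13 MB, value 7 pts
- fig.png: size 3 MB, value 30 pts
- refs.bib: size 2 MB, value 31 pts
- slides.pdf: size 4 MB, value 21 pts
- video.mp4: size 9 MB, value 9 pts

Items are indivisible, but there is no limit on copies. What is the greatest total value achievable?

589 pts

Best value-per-unit is refs.bib at 31/2, and filling with it alone uses size 19×2=38. No mix of the others beats 19×31 = 589.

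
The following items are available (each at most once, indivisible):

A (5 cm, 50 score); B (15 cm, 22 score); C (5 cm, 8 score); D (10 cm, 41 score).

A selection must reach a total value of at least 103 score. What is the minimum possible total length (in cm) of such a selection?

30

Subsets with value ≥ 103, sorted by total length:
- A+B+D: length 30, value 113
- A+B+C+D: length 35, value 121
Minimum length: 30 cm.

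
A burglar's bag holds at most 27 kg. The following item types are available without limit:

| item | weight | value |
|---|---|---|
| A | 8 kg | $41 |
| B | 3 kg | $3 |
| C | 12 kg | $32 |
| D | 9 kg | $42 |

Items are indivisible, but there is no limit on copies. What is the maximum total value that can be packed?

Best value-per-unit is A at 41/8; filling with it alone gives 3×41 = 123.
Optimal mix: 3×A + 1×B → weight 27, value 126.

$126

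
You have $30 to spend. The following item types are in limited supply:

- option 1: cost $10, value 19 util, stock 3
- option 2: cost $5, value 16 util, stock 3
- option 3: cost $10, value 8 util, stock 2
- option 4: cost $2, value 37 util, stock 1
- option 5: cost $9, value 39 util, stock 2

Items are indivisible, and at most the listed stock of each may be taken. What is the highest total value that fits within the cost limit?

147 util

Top feasible selections:
- 2×option 2 + 1×option 4 + 2×option 5: cost 30, value 147
- 1×option 1 + 1×option 4 + 2×option 5: cost 30, value 134
- 1×option 2 + 1×option 4 + 2×option 5: cost 25, value 131
- 3×option 2 + 1×option 4 + 1×option 5: cost 26, value 124
Best: 147 util.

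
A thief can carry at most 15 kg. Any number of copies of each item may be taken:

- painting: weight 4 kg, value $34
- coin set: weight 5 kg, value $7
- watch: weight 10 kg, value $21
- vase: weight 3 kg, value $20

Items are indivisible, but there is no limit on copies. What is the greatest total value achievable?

Best value-per-unit is painting at 34/4; filling with it alone gives 3×34 = 102.
Optimal mix: 3×painting + 1×vase → weight 15, value 122.

$122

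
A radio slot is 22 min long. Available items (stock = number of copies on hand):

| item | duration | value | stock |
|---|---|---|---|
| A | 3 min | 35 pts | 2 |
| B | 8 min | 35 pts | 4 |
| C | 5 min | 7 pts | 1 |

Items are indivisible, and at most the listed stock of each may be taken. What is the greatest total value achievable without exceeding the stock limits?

140 pts

Top feasible selections:
- 2×A + 2×B: duration 22, value 140
- 2×A + 1×B + 1×C: duration 19, value 112
- 2×A + 1×B: duration 14, value 105
Best: 140 pts.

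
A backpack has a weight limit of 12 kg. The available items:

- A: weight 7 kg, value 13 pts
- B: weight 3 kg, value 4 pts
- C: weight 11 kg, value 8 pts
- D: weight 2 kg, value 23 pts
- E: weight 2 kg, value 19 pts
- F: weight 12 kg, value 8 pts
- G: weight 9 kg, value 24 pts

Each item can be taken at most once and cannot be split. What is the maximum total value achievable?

Check high-value combinations within 12 kg:
- A+D+E: weight 7+2+2=11, value 13+23+19=55
- D+G: weight 2+9=11, value 23+24=47
- B+D+E: weight 3+2+2=7, value 4+23+19=46
- E+G: weight 2+9=11, value 19+24=43
- D+E: weight 2+2=4, value 23+19=42
Best: 55 pts.

55 pts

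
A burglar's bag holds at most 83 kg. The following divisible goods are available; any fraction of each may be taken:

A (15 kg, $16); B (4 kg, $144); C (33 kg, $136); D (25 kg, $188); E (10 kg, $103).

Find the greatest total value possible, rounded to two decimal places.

582.73

Take in order of value per unit:
- B (144/4 per unit): all 4 → value 144, running total 144.00
- E (103/10 per unit): all 10 → value 103, running total 247.00
- D (188/25 per unit): all 25 → value 188, running total 435.00
- C (136/33 per unit): all 33 → value 136, running total 571.00
- A (16/15 per unit): 11 of 15 → value 11×16/15 = 11.7333, running total 582.73
Total 582.73.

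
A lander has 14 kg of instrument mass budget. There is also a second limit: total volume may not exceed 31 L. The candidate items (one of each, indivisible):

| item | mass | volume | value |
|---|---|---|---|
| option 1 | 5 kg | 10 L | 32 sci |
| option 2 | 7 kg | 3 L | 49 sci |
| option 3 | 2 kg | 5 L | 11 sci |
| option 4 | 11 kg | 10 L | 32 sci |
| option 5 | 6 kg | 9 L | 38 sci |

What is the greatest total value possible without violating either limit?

Feasible sets respecting both limits:
- option 1+option 2+option 3: mass 14, volume 18, value 92
- option 2+option 5: mass 13, volume 12, value 87
- option 1+option 2: mass 12, volume 13, value 81
- option 1+option 3+option 5: mass 13, volume 24, value 81
Best: 92 sci.

92 sci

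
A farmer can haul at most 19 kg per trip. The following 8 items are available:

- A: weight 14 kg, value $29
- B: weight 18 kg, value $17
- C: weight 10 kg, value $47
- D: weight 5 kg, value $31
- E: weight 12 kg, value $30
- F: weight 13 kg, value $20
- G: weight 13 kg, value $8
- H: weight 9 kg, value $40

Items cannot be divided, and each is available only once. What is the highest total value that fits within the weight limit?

$87

Check high-value combinations within 19 kg:
- C+H: weight 10+9=19, value 47+40=87
- C+D: weight 10+5=15, value 47+31=78
- D+H: weight 5+9=14, value 31+40=71
- D+E: weight 5+12=17, value 31+30=61
- A+D: weight 14+5=19, value 29+31=60
Best: $87.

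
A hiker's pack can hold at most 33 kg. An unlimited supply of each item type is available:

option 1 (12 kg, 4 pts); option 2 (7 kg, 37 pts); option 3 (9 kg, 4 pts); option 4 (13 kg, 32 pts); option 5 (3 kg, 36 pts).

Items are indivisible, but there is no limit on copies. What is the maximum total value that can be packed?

Best value-per-unit is option 5 at 36/3, and filling with it alone uses weight 11×3=33. No mix of the others beats 11×36 = 396.

396 pts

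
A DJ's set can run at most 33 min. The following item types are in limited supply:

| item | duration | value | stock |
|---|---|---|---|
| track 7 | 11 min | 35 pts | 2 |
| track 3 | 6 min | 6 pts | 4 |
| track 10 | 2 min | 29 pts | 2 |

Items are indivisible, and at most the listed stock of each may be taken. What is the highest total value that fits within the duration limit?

134 pts

Top feasible selections:
- 2×track 7 + 1×track 3 + 2×track 10: duration 32, value 134
- 2×track 7 + 2×track 10: duration 26, value 128
Best: 134 pts.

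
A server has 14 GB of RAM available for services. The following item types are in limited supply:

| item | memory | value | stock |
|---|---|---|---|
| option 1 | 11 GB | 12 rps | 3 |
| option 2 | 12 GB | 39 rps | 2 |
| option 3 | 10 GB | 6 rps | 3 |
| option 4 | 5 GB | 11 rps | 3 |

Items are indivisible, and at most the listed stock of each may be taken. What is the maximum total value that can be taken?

39 rps

Top feasible selections:
- 1×option 2: memory 12, value 39
- 2×option 4: memory 10, value 22
- 1×option 1: memory 11, value 12
- 1×option 4: memory 5, value 11
Best: 39 rps.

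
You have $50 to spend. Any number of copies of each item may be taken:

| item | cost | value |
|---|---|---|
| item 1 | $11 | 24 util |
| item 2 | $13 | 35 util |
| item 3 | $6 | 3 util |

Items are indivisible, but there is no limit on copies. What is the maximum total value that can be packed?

129 util

Best value-per-unit is item 2 at 35/13; filling with it alone gives 3×35 = 105.
Optimal mix: 1×item 1 + 3×item 2 → cost 50, value 129.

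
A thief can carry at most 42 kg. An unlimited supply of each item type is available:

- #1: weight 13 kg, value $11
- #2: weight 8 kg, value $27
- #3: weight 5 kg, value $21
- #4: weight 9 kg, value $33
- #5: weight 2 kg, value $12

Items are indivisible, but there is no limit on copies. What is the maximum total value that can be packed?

$252

Best value-per-unit is #5 at 12/2, and filling with it alone uses weight 21×2=42. No mix of the others beats 21×12 = 252.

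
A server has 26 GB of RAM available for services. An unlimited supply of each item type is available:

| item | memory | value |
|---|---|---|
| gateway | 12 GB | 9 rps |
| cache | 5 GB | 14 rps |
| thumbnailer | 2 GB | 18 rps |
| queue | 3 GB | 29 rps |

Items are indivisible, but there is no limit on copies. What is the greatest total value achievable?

250 rps

Best value-per-unit is queue at 29/3; filling with it alone gives 8×29 = 232.
Optimal mix: 1×thumbnailer + 8×queue → memory 26, value 250.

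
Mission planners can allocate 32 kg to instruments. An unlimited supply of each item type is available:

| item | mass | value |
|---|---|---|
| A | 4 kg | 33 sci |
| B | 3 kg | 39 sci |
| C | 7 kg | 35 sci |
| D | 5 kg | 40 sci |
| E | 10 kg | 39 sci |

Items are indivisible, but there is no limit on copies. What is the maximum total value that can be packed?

391 sci

Best value-per-unit is B at 39/3; filling with it alone gives 10×39 = 390.
Optimal mix: 9×B + 1×D → mass 32, value 391.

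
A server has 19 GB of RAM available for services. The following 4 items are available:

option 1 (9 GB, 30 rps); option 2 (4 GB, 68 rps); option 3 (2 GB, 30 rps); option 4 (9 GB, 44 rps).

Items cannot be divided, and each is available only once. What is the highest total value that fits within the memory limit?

This is a 0/1 knapsack; check combinations near the capacity.
- option 2+option 3+option 4: memory 4+2+9=15, value 68+30+44=142
- option 1+option 2+option 3: memory 9+4+2=15, value 30+68+30=128
- option 2+option 4: memory 4+9=13, value 68+44=112
- option 2+option 3: memory 4+2=6, value 68+30=98
Best: 142 rps.

142 rps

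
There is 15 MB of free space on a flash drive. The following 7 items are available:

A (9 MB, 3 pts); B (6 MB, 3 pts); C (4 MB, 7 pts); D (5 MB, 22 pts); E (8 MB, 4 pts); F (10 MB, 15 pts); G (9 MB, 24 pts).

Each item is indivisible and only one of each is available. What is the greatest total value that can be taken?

Check high-value combinations within 15 MB:
- D+G: size 5+9=14, value 22+24=46
- D+F: size 5+10=15, value 22+15=37
- B+C+D: size 6+4+5=15, value 3+7+22=32
- C+G: size 4+9=13, value 7+24=31
Best: 46 pts.

46 pts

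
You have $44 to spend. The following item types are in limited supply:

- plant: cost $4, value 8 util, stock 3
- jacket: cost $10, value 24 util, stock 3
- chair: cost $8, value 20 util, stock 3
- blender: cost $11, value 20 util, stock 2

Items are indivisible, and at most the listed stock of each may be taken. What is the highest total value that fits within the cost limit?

Top feasible selections:
- 2×jacket + 3×chair: cost 44, value 108
- 2×plant + 2×jacket + 2×chair: cost 44, value 104
- 1×plant + 3×jacket + 1×chair: cost 42, value 100
- 2×plant + 1×jacket + 3×chair: cost 42, value 100
Best: 108 util.

108 util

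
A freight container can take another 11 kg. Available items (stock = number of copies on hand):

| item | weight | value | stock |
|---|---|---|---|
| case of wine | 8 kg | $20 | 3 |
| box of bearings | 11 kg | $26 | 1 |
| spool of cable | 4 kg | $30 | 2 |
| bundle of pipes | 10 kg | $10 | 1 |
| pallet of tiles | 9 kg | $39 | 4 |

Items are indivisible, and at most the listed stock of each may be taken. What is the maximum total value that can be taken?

Best selections within weight 11 and stock limits:
- 2×spool of cable: weight 8, value 60
- 1×pallet of tiles: weight 9, value 39
- 1×spool of cable: weight 4, value 30
- 1×box of bearings: weight 11, value 26
Best: $60.

$60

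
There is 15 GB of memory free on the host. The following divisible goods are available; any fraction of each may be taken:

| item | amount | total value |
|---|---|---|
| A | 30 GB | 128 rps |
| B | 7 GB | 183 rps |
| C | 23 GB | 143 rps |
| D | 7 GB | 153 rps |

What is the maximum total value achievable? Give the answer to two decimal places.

Take in order of value per unit:
- B (183/7 per unit): all 7 → value 183, running total 183.00
- D (153/7 per unit): all 7 → value 153, running total 336.00
- C (143/23 per unit): 1 of 23 → value 1×143/23 = 6.2174, running total 342.22
Total 342.22.

342.22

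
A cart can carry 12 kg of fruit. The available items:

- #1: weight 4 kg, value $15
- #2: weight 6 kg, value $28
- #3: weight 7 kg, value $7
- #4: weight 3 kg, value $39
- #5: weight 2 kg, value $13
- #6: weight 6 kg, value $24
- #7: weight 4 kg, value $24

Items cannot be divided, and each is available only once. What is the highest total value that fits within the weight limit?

This is a 0/1 knapsack; check combinations near the capacity.
- #2+#4+#5: weight 6+3+2=11, value 28+39+13=80
- #1+#4+#7: weight 4+3+4=11, value 15+39+24=78
- #4+#5+#7: weight 3+2+4=9, value 39+13+24=76
Best: $80.

$80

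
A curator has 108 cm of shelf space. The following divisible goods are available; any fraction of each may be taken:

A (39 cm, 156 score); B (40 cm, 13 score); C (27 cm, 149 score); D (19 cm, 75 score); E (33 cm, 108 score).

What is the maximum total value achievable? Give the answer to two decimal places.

455.27

Take in order of value per unit:
- C (149/27 per unit): all 27 → value 149, running total 149.00
- A (156/39 per unit): all 39 → value 156, running total 305.00
- D (75/19 per unit): all 19 → value 75, running total 380.00
- E (108/33 per unit): 23 of 33 → value 23×108/33 = 75.2727, running total 455.27
Total 455.27.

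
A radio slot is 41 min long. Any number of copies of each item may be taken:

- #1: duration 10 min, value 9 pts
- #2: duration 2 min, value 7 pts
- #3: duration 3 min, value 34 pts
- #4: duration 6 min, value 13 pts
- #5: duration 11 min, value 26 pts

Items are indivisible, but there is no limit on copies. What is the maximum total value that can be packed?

Best value-per-unit is #3 at 34/3; filling with it alone gives 13×34 = 442.
Optimal mix: 1×#2 + 13×#3 → duration 41, value 449.

449 pts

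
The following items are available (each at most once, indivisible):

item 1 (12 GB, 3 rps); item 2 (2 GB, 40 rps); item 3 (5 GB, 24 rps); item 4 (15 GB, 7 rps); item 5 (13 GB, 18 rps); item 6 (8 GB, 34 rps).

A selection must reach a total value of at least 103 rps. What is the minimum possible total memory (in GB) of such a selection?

28

Subsets with value ≥ 103, sorted by total memory:
- item 2+item 3+item 5+item 6: memory 28, value 116
- item 2+item 3+item 4+item 6: memory 30, value 105
- item 1+item 2+item 3+item 5+item 6: memory 40, value 119
Minimum memory: 28 GB.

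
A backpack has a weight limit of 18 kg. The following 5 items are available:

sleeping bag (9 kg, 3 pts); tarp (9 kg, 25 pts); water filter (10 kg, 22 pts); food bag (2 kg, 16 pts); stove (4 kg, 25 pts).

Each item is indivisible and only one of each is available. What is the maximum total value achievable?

Check high-value combinations within 18 kg:
- tarp+food bag+stove: weight 9+2+4=15, value 25+16+25=66
- water filter+food bag+stove: weight 10+2+4=16, value 22+16+25=63
- tarp+stove: weight 9+4=13, value 25+25=50
Best: 66 pts.

66 pts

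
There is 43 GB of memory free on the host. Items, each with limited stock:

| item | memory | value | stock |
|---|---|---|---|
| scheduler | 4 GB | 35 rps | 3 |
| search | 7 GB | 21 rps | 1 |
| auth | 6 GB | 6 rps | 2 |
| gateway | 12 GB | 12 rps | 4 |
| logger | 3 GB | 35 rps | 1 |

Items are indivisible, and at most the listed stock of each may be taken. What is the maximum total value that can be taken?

Top feasible selections:
- 3×scheduler + 1×search + 1×auth + 1×gateway + 1×logger: memory 40, value 179
- 3×scheduler + 1×search + 1×gateway + 1×logger: memory 34, value 173
- 3×scheduler + 1×search + 2×auth + 1×logger: memory 34, value 173
- 3×scheduler + 1×search + 1×auth + 1×logger: memory 28, value 167
Best: 179 rps.

179 rps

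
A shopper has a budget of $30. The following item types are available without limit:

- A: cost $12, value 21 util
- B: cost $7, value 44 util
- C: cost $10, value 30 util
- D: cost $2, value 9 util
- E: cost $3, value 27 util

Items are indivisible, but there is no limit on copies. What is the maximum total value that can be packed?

Best value-per-unit is E at 27/3, and filling with it alone uses cost 10×3=30. No mix of the others beats 10×27 = 270.

270 util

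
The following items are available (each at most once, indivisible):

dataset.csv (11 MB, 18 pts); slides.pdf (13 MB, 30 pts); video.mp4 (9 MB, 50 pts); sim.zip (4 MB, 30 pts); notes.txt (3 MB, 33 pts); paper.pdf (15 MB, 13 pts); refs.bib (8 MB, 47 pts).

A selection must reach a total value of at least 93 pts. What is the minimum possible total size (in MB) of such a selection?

15

Subsets with value ≥ 93, sorted by total size:
- sim.zip+notes.txt+refs.bib: size 15, value 110
- video.mp4+sim.zip+notes.txt: size 16, value 113
- video.mp4+refs.bib: size 17, value 97
Minimum size: 15 MB.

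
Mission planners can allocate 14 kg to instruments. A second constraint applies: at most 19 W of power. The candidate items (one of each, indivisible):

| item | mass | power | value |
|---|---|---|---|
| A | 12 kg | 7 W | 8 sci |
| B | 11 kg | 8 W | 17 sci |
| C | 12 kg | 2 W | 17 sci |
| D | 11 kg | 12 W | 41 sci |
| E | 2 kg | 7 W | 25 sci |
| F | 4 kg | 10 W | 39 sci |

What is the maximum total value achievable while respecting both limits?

Feasible sets respecting both limits:
- D+E: mass 13, power 19, value 66
- E+F: mass 6, power 17, value 64
- B+E: mass 13, power 15, value 42
Best: 66 sci.

66 sci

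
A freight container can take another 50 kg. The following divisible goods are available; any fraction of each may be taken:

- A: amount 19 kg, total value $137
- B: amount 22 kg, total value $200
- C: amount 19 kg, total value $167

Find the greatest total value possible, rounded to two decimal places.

431.89

Take in order of value per unit:
- B (200/22 per unit): all 22 → value 200, running total 200.00
- C (167/19 per unit): all 19 → value 167, running total 367.00
- A (137/19 per unit): 9 of 19 → value 9×137/19 = 64.8947, running total 431.89
Total 431.89.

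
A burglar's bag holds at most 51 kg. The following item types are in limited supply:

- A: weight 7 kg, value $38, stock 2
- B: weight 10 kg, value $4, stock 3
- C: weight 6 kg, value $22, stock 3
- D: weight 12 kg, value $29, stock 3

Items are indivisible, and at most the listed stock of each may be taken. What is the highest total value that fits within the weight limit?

Top feasible selections:
- 2×A + 2×C + 2×D: weight 50, value 178
- 2×A + 3×C + 1×D: weight 44, value 171
- 2×A + 3×D: weight 50, value 163
Best: $178.

$178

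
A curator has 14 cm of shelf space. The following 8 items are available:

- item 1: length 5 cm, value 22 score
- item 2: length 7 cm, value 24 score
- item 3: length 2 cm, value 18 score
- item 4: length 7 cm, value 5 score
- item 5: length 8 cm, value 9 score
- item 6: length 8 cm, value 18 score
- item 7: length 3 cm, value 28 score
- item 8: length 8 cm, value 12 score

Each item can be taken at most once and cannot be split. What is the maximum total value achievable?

Check high-value combinations within 14 cm:
- item 2+item 3+item 7: length 7+2+3=12, value 24+18+28=70
- item 1+item 3+item 7: length 5+2+3=10, value 22+18+28=68
- item 3+item 6+item 7: length 2+8+3=13, value 18+18+28=64
- item 1+item 2+item 3: length 5+7+2=14, value 22+24+18=64
Best: 70 score.

70 score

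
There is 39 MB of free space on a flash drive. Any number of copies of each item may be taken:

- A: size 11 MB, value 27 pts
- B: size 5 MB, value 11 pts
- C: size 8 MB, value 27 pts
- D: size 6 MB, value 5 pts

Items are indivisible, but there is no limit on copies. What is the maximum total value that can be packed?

Best value-per-unit is C at 27/8; filling with it alone gives 4×27 = 108.
Optimal mix: 1×B + 4×C → size 37, value 119.

119 pts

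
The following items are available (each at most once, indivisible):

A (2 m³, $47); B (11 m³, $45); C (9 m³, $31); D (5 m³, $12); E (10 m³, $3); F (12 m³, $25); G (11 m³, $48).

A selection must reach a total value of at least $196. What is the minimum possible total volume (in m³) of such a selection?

Subsets with value ≥ 196, sorted by total volume:
- A+B+C+F+G: volume 45, value 196
- A+B+C+D+F+G: volume 50, value 208
- A+B+C+E+F+G: volume 55, value 199
- A+B+C+D+E+F+G: volume 60, value 211
Minimum volume: 45 m³.

45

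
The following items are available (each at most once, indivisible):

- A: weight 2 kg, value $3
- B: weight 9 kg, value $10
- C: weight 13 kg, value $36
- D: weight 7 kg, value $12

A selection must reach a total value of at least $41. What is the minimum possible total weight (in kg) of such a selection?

Subsets with value ≥ 41, sorted by total weight:
- C+D: weight 20, value 48
- A+C+D: weight 22, value 51
Minimum weight: 20 kg.

20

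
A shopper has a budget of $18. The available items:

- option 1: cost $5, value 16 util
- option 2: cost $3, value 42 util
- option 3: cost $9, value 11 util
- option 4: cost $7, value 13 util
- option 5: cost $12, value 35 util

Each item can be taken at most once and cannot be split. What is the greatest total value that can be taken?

77 util

Check high-value combinations within $18:
- option 2+option 5: cost 3+12=15, value 42+35=77
- option 1+option 2+option 4: cost 5+3+7=15, value 16+42+13=71
- option 1+option 2+option 3: cost 5+3+9=17, value 16+42+11=69
- option 1+option 2: cost 5+3=8, value 16+42=58
Best: 77 util.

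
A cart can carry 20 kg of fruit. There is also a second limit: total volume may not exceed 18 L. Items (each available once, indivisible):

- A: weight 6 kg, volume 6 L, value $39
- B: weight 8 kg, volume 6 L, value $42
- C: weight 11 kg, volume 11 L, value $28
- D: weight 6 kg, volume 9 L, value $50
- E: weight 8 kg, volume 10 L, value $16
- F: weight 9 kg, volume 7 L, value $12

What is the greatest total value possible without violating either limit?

Feasible sets respecting both limits:
- B+D: weight 14, volume 15, value 92
- A+D: weight 12, volume 15, value 89
- A+B: weight 14, volume 12, value 81
Best: $92.

$92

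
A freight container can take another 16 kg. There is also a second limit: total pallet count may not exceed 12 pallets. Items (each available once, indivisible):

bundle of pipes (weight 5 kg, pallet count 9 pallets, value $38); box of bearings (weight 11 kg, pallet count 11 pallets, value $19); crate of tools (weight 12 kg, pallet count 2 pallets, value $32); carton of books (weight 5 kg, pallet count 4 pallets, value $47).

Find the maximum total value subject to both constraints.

Feasible sets respecting both limits:
- carton of books: weight 5, pallet count 4, value 47
- bundle of pipes: weight 5, pallet count 9, value 38
- crate of tools: weight 12, pallet count 2, value 32
Best: $47.

$47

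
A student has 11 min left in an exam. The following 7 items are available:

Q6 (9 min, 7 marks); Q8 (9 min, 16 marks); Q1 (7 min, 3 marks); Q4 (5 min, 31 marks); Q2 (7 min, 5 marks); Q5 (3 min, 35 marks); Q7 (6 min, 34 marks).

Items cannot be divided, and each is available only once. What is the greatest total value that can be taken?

69 marks

Check high-value combinations within 11 min:
- Q5+Q7: time 3+6=9, value 35+34=69
- Q4+Q5: time 5+3=8, value 31+35=66
- Q4+Q7: time 5+6=11, value 31+34=65
- Q2+Q5: time 7+3=10, value 5+35=40
- Q1+Q5: time 7+3=10, value 3+35=38
Best: 69 marks.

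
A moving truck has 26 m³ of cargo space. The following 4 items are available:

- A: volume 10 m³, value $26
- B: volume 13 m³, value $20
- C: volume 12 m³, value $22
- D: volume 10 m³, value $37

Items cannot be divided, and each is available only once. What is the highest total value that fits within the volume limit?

This is a 0/1 knapsack; check combinations near the capacity.
- A+D: volume 10+10=20, value 26+37=63
- C+D: volume 12+10=22, value 22+37=59
- B+D: volume 13+10=23, value 20+37=57
- A+C: volume 10+12=22, value 26+22=48
Best: $63.

$63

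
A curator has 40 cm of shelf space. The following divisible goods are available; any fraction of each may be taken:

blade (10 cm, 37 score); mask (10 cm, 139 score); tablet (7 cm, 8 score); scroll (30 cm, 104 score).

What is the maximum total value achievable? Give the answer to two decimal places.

Take in order of value per unit:
- mask (139/10 per unit): all 10 → value 139, running total 139.00
- blade (37/10 per unit): all 10 → value 37, running total 176.00
- scroll (104/30 per unit): 20 of 30 → value 20×104/30 = 69.3333, running total 245.33
Total 245.33.

245.33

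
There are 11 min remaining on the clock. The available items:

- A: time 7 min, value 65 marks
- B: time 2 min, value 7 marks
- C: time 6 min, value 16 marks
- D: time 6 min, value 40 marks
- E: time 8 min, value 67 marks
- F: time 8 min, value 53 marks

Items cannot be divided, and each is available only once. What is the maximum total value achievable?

Check high-value combinations within 11 min:
- B+E: time 2+8=10, value 7+67=74
- A+B: time 7+2=9, value 65+7=72
- E: time 8, value 67
Best: 74 marks.

74 marks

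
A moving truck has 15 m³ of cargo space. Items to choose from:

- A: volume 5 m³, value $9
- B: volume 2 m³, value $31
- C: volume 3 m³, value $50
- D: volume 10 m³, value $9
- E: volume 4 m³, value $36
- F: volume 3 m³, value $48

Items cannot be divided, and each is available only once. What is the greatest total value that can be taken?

$165

Check high-value combinations within 15 m³:
- B+C+E+F: volume 2+3+4+3=12, value 31+50+36+48=165
- A+C+E+F: volume 5+3+4+3=15, value 9+50+36+48=143
- A+B+C+F: volume 5+2+3+3=13, value 9+31+50+48=138
- C+E+F: volume 3+4+3=10, value 50+36+48=134
Best: $165.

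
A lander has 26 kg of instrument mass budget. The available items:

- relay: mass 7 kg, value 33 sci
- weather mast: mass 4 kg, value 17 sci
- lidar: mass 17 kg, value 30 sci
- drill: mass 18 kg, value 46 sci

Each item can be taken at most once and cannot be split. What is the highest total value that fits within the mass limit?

This is a 0/1 knapsack; check combinations near the capacity.
- relay+drill: mass 7+18=25, value 33+46=79
- weather mast+drill: mass 4+18=22, value 17+46=63
- relay+lidar: mass 7+17=24, value 33+30=63
Best: 79 sci.

79 sci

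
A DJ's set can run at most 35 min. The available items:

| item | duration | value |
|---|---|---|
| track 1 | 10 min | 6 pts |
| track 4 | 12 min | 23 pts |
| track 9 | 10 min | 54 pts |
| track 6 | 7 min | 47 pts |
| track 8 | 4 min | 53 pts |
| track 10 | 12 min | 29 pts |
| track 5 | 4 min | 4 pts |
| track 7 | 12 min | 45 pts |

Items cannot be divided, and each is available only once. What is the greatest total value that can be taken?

Check high-value combinations within 35 min:
- track 9+track 6+track 8+track 7: duration 10+7+4+12=33, value 54+47+53+45=199
- track 9+track 6+track 8+track 10: duration 10+7+4+12=33, value 54+47+53+29=183
- track 4+track 9+track 6+track 8: duration 12+10+7+4=33, value 23+54+47+53=177
Best: 199 pts.

199 pts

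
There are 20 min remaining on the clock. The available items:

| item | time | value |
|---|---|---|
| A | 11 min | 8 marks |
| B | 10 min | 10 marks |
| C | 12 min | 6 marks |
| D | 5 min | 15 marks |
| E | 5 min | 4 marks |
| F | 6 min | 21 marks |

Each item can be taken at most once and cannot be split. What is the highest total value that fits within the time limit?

40 marks

This is a 0/1 knapsack; check combinations near the capacity.
- D+E+F: time 5+5+6=16, value 15+4+21=40
- D+F: time 5+6=11, value 15+21=36
- B+F: time 10+6=16, value 10+21=31
- A+F: time 11+6=17, value 8+21=29
Best: 40 marks.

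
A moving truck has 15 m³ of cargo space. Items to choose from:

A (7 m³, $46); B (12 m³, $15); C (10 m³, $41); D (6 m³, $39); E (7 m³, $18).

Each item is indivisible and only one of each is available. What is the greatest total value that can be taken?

$85

Check high-value combinations within 15 m³:
- A+D: volume 7+6=13, value 46+39=85
- A+E: volume 7+7=14, value 46+18=64
- D+E: volume 6+7=13, value 39+18=57
- A: volume 7, value 46
Best: $85.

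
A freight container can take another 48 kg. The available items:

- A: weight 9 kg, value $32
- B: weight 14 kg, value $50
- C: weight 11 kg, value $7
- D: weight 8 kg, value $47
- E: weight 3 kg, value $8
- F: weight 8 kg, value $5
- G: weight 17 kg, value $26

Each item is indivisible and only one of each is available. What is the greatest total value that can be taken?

$155

Check high-value combinations within 48 kg:
- A+B+D+G: weight 9+14+8+17=48, value 32+50+47+26=155
- A+B+C+D+E: weight 9+14+11+8+3=45, value 32+50+7+47+8=144
- A+B+D+E+F: weight 9+14+8+3+8=42, value 32+50+47+8+5=142
- A+B+D+E: weight 9+14+8+3=34, value 32+50+47+8=137
- A+B+C+D: weight 9+14+11+8=42, value 32+50+7+47=136
Best: $155.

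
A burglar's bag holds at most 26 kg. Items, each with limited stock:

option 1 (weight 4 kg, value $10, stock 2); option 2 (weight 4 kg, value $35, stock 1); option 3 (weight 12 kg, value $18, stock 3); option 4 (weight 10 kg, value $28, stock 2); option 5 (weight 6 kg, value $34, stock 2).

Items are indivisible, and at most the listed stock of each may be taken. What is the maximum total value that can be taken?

Best selections within weight 26 and stock limits:
- 1×option 2 + 1×option 4 + 2×option 5: weight 26, value 131
- 2×option 1 + 1×option 2 + 2×option 5: weight 24, value 123
Best: $131.

$131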